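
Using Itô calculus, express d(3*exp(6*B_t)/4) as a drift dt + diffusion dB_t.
d(3*exp(6*B_t)/4) = (27*exp(6*B_t)/2) dt + (9*exp(6*B_t)/2) dB_t

Itô's formula for f(B_t) gives d f(B_t) = f'(B_t) dB_t + (1/2) f''(B_t) dt. Compute derivatives of f(x) = 3*exp(6*x)/4:
  f'(x)  = 9*exp(6*x)/2
  f''(x) = 27*exp(6*x)
Substitute x = B_t and multiply the f'' term by 1/2:
  drift     = (1/2) * (27*exp(6*x)) evaluated at B_t = 27*exp(6*B_t)/2
  diffusion = (9*exp(6*x)/2) evaluated at B_t = 9*exp(6*B_t)/2
Therefore d(3*exp(6*B_t)/4) = (27*exp(6*B_t)/2) dt + (9*exp(6*B_t)/2) dB_t.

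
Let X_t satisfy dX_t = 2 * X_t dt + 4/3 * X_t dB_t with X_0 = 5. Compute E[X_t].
E[X_t] = 5*exp(2*t)

For GBM dX = mu X dt + sigma X dB with X_0 = x_0, apply Itô to Y = log X: dY = (mu - sigma^2/2) dt + sigma dB, so Y_t = log(x_0) + (mu - sigma^2/2) t + sigma B_t and hence X_t = x_0 * exp((mu - sigma^2/2) t + sigma B_t).
With mu = 2, sigma = 4/3, x_0 = 5, this gives:
  X_t = 5 * exp((10/9) * t + (4/3) * B_t).
Since sigma*B_t ~ Normal(0, sigma^2 t), E[exp(sigma*B_t)] = exp(sigma^2 t / 2); so E[X_t] = x_0 * exp((mu - sigma^2/2) t) * exp(sigma^2 t / 2) = x_0 * exp(mu t) = 5*exp(2*t).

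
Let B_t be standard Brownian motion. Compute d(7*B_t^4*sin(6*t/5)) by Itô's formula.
d(7*B_t^4*sin(6*t/5)) = (42*B_t^2*(B_t^2*cos(6*t/5) + 5*sin(6*t/5))/5) dt + (28*B_t^3*sin(6*t/5)) dB_t

Itô's formula for f(t, x): d f(t, B_t) = (f_t + (1/2) f_xx) dt + f_x dB_t. Compute partials of f(t, x) = 7*x^4*sin(6*t/5):
  f_t(t,x)  = 42*x^4*cos(6*t/5)/5
  f_x(t,x)  = 28*x^3*sin(6*t/5)
  f_xx(t,x) = 84*x^2*sin(6*t/5)
Assemble drift = f_t + (1/2) f_xx = 42*x^2*(x^2*cos(6*t/5) + 5*sin(6*t/5))/5 and diffusion = f_x = 28*x^3*sin(6*t/5). Substituting x = B_t:
  d(7*B_t^4*sin(6*t/5)) = (42*B_t^2*(B_t^2*cos(6*t/5) + 5*sin(6*t/5))/5) dt + (28*B_t^3*sin(6*t/5)) dB_t.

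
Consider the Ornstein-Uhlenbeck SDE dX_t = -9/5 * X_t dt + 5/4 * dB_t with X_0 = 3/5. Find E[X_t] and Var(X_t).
E[X_t] = 3*exp(-9*t/5)/5; Var(X_t) = 125/288 - 125*exp(-18*t/5)/288

The OU SDE dX = -theta X dt + sigma dB admits the integrating factor exp(theta t): d(exp(theta t) X_t) = sigma exp(theta t) dB_t. Integrating from 0 to t:
  X_t = x_0 * exp(-theta t) + sigma * int_0^t exp(-theta (t-s)) dB_s.
The Itô integral has mean 0 and (by the Itô isometry) variance sigma^2 * int_0^t exp(-2 theta (t - s)) ds = sigma^2 * (1 - exp(-2 theta t)) / (2 theta).
With theta = 9/5, sigma = 5/4, x_0 = 3/5:
  E[X_t] = 3/5 * exp(-9/5 t) = 3*exp(-9*t/5)/5
  Var(X_t) = (5/4)^2 * (1 - exp(-2*9/5 t)) / (2 * 9/5) = 125/288 - 125*exp(-18*t/5)/288.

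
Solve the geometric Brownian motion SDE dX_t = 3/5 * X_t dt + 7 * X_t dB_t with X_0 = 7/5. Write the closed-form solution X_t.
X_t = 7/5 * exp((-239/10) * t + (7) * B_t)

For GBM dX = mu X dt + sigma X dB with X_0 = x_0, apply Itô to Y = log X: dY = (mu - sigma^2/2) dt + sigma dB, so Y_t = log(x_0) + (mu - sigma^2/2) t + sigma B_t and hence X_t = x_0 * exp((mu - sigma^2/2) t + sigma B_t).
With mu = 3/5, sigma = 7, x_0 = 7/5, this gives:
  X_t = 7/5 * exp((-239/10) * t + (7) * B_t).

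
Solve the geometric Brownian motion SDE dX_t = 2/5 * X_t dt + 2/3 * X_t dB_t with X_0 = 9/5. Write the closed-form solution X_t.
X_t = 9/5 * exp((8/45) * t + (2/3) * B_t)

For GBM dX = mu X dt + sigma X dB with X_0 = x_0, apply Itô to Y = log X: dY = (mu - sigma^2/2) dt + sigma dB, so Y_t = log(x_0) + (mu - sigma^2/2) t + sigma B_t and hence X_t = x_0 * exp((mu - sigma^2/2) t + sigma B_t).
With mu = 2/5, sigma = 2/3, x_0 = 9/5, this gives:
  X_t = 9/5 * exp((8/45) * t + (2/3) * B_t).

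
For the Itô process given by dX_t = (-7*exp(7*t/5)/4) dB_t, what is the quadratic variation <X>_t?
<X>_t = 35*exp(14*t/5)/32 - 35/32

For an Itô process dX_t = a(t) dt + b(t) dB_t, the quadratic variation is <X>_t = int_0^t b(s)^2 ds (the drift term does not contribute). Here b(s) = -7*exp(7*s/5)/4, so
  b(s)^2 = 49*exp(14*s/5)/16.
Integrating from 0 to t:
  <X>_t = int_0^t (49*exp(14*s/5)/16) ds = 35*exp(14*t/5)/32 - 35/32.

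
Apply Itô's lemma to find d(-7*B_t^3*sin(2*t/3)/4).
d(-7*B_t^3*sin(2*t/3)/4) = (-7*B_t*(2*B_t^2*cos(2*t/3) + 9*sin(2*t/3))/12) dt + (-21*B_t^2*sin(2*t/3)/4) dB_t

Itô's formula for f(t, x): d f(t, B_t) = (f_t + (1/2) f_xx) dt + f_x dB_t. Compute partials of f(t, x) = -7*x^3*sin(2*t/3)/4:
  f_t(t,x)  = -7*x^3*cos(2*t/3)/6
  f_x(t,x)  = -21*x^2*sin(2*t/3)/4
  f_xx(t,x) = -21*x*sin(2*t/3)/2
Assemble drift = f_t + (1/2) f_xx = -7*x*(2*x^2*cos(2*t/3) + 9*sin(2*t/3))/12 and diffusion = f_x = -21*x^2*sin(2*t/3)/4. Substituting x = B_t:
  d(-7*B_t^3*sin(2*t/3)/4) = (-7*B_t*(2*B_t^2*cos(2*t/3) + 9*sin(2*t/3))/12) dt + (-21*B_t^2*sin(2*t/3)/4) dB_t.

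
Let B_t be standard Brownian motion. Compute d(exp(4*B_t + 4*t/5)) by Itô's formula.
d(exp(4*B_t + 4*t/5)) = (44*exp(4*B_t + 4*t/5)/5) dt + (4*exp(4*B_t + 4*t/5)) dB_t

Itô's formula for f(t, x): d f(t, B_t) = (f_t + (1/2) f_xx) dt + f_x dB_t. Compute partials of f(t, x) = exp(4*t/5 + 4*x):
  f_t(t,x)  = 4*exp(4*t/5 + 4*x)/5
  f_x(t,x)  = 4*exp(4*t/5 + 4*x)
  f_xx(t,x) = 16*exp(4*t/5 + 4*x)
Assemble drift = f_t + (1/2) f_xx = 44*exp(4*t/5 + 4*x)/5 and diffusion = f_x = 4*exp(4*t/5 + 4*x). Substituting x = B_t:
  d(exp(4*B_t + 4*t/5)) = (44*exp(4*B_t + 4*t/5)/5) dt + (4*exp(4*B_t + 4*t/5)) dB_t.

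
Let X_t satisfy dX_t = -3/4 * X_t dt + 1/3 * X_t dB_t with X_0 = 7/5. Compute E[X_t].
E[X_t] = 7*exp(-3*t/4)/5

For GBM dX = mu X dt + sigma X dB with X_0 = x_0, apply Itô to Y = log X: dY = (mu - sigma^2/2) dt + sigma dB, so Y_t = log(x_0) + (mu - sigma^2/2) t + sigma B_t and hence X_t = x_0 * exp((mu - sigma^2/2) t + sigma B_t).
With mu = -3/4, sigma = 1/3, x_0 = 7/5, this gives:
  X_t = 7/5 * exp((-29/36) * t + (1/3) * B_t).
Since sigma*B_t ~ Normal(0, sigma^2 t), E[exp(sigma*B_t)] = exp(sigma^2 t / 2); so E[X_t] = x_0 * exp((mu - sigma^2/2) t) * exp(sigma^2 t / 2) = x_0 * exp(mu t) = 7*exp(-3*t/4)/5.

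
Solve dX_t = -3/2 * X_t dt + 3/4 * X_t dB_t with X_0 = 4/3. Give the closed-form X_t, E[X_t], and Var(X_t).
X_t = 4/3 * exp((-57/32) t + (3/4) B_t); E[X_t] = 4*exp(-3*t/2)/3; Var(X_t) = (16*exp(9*t/16) - 16)*exp(-3*t)/9

For GBM dX = mu X dt + sigma X dB with X_0 = x_0, apply Itô to Y = log X: dY = (mu - sigma^2/2) dt + sigma dB, so Y_t = log(x_0) + (mu - sigma^2/2) t + sigma B_t and hence X_t = x_0 * exp((mu - sigma^2/2) t + sigma B_t).
With mu = -3/2, sigma = 3/4, x_0 = 4/3, this gives:
  X_t = 4/3 * exp((-57/32) * t + (3/4) * B_t).
Since sigma*B_t ~ Normal(0, sigma^2 t), E[exp(sigma*B_t)] = exp(sigma^2 t / 2); so E[X_t] = x_0 * exp((mu - sigma^2/2) t) * exp(sigma^2 t / 2) = x_0 * exp(mu t) = 4*exp(-3*t/2)/3.
Var(X_t) = E[X_t^2] - (E[X_t])^2 = x_0^2 * exp(2 mu t) * (exp(sigma^2 t) - 1) = (16*exp(9*t/16) - 16)*exp(-3*t)/9.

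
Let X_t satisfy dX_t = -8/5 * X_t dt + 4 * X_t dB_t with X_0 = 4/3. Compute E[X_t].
E[X_t] = 4*exp(-8*t/5)/3

For GBM dX = mu X dt + sigma X dB with X_0 = x_0, apply Itô to Y = log X: dY = (mu - sigma^2/2) dt + sigma dB, so Y_t = log(x_0) + (mu - sigma^2/2) t + sigma B_t and hence X_t = x_0 * exp((mu - sigma^2/2) t + sigma B_t).
With mu = -8/5, sigma = 4, x_0 = 4/3, this gives:
  X_t = 4/3 * exp((-48/5) * t + (4) * B_t).
Since sigma*B_t ~ Normal(0, sigma^2 t), E[exp(sigma*B_t)] = exp(sigma^2 t / 2); so E[X_t] = x_0 * exp((mu - sigma^2/2) t) * exp(sigma^2 t / 2) = x_0 * exp(mu t) = 4*exp(-8*t/5)/3.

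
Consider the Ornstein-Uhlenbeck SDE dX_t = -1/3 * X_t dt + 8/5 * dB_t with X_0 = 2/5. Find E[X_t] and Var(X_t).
E[X_t] = 2*exp(-t/3)/5; Var(X_t) = 96/25 - 96*exp(-2*t/3)/25

The OU SDE dX = -theta X dt + sigma dB admits the integrating factor exp(theta t): d(exp(theta t) X_t) = sigma exp(theta t) dB_t. Integrating from 0 to t:
  X_t = x_0 * exp(-theta t) + sigma * int_0^t exp(-theta (t-s)) dB_s.
The Itô integral has mean 0 and (by the Itô isometry) variance sigma^2 * int_0^t exp(-2 theta (t - s)) ds = sigma^2 * (1 - exp(-2 theta t)) / (2 theta).
With theta = 1/3, sigma = 8/5, x_0 = 2/5:
  E[X_t] = 2/5 * exp(-1/3 t) = 2*exp(-t/3)/5
  Var(X_t) = (8/5)^2 * (1 - exp(-2*1/3 t)) / (2 * 1/3) = 96/25 - 96*exp(-2*t/3)/25.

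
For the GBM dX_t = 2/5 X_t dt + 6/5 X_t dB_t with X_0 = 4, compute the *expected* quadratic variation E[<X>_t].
E[<X>_t] = 72*exp(56*t/25)/7 - 72/7

<X>_t = int_0^t ((6/5) * X_s)^2 ds. Taking expectation inside the integral: E[<X>_t] = (6/5)^2 * int_0^t E[X_s^2] ds. For GBM, E[X_s^2] = x_0^2 * exp((2 mu + sigma^2) s). Integrating:
  E[<X>_t] = (6/5)^2 * 4^2 * (exp((2*(2/5) + (6/5)^2) t) - 1) / (2*(2/5) + (6/5)^2)
           = (6/5)^2 * 4^2 * (exp((56/25) t) - 1) / (56/25) = 72*exp(56*t/25)/7 - 72/7.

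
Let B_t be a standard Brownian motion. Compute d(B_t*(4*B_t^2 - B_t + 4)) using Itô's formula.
d(B_t*(4*B_t^2 - B_t + 4)) = (12*B_t - 1) dt + (12*B_t^2 - 2*B_t + 4) dB_t

Itô's formula for f(B_t) gives d f(B_t) = f'(B_t) dB_t + (1/2) f''(B_t) dt. Compute derivatives of f(x) = x*(4*x^2 - x + 4):
  f'(x)  = 12*x^2 - 2*x + 4
  f''(x) = 24*x - 2
Substitute x = B_t and multiply the f'' term by 1/2:
  drift     = (1/2) * (24*x - 2) evaluated at B_t = 12*B_t - 1
  diffusion = (12*x^2 - 2*x + 4) evaluated at B_t = 12*B_t^2 - 2*B_t + 4
Therefore d(B_t*(4*B_t^2 - B_t + 4)) = (12*B_t - 1) dt + (12*B_t^2 - 2*B_t + 4) dB_t.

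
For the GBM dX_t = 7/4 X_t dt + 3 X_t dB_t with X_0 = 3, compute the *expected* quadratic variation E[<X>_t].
E[<X>_t] = 162*exp(25*t/2)/25 - 162/25

<X>_t = int_0^t (3 * X_s)^2 ds. Taking expectation inside the integral: E[<X>_t] = 3^2 * int_0^t E[X_s^2] ds. For GBM, E[X_s^2] = x_0^2 * exp((2 mu + sigma^2) s). Integrating:
  E[<X>_t] = 3^2 * 3^2 * (exp((2*(7/4) + 3^2) t) - 1) / (2*(7/4) + 3^2)
           = 3^2 * 3^2 * (exp((25/2) t) - 1) / (25/2) = 162*exp(25*t/2)/25 - 162/25.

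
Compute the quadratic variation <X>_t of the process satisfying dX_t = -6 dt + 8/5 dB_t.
<X>_t = 64*t/25

For an Itô process dX_t = a(t) dt + b(t) dB_t, the quadratic variation is <X>_t = int_0^t b(s)^2 ds (the drift term does not contribute). Here b(s) = 8/5, so
  b(s)^2 = 64/25.
Integrating from 0 to t:
  <X>_t = int_0^t (64/25) ds = 64*t/25.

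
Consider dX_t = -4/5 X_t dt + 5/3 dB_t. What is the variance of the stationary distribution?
lim Var(X_t) = 125/72

The OU SDE dX = -theta X dt + sigma dB admits the integrating factor exp(theta t): d(exp(theta t) X_t) = sigma exp(theta t) dB_t. Integrating from 0 to t gives X_t = x_0 * exp(-theta t) + sigma * int_0^t exp(-theta (t-s)) dB_s for any initial x_0. The Itô integral has variance (by the Itô isometry) sigma^2 * int_0^t exp(-2 theta (t - s)) ds = sigma^2 * (1 - exp(-2 theta t)) / (2 theta), independent of x_0.
With theta = 4/5, sigma = 5/3:
  Var(X_t) = (5/3)^2 * (1 - exp(-2*4/5 t)) / (2 * 4/5) = 125/72 - 125*exp(-8*t/5)/72.
As t -> infinity, exp(-2*4/5 t) -> 0, so the stationary variance is sigma^2 / (2 theta) = 125/72.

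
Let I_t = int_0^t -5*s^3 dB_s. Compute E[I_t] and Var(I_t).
E[I_t] = 0; Var(I_t) = 25*t^7/7

The Itô integral of a deterministic integrand f(s) has mean 0 because each increment f(s) * (B_{s+ds} - B_s) has mean 0. By the Itô isometry:
  Var( int_0^t f(s) dB_s ) = E[ (int_0^t f(s) dB_s)^2 ] = int_0^t f(s)^2 ds.
Here f(s) = -5*s^3, so f(s)^2 = 25*s^6. Integrate:
  int_0^t (25*s^6) ds = 25*t^7/7.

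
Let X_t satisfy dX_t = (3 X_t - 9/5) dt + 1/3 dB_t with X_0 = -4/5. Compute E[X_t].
E[X_t] = 3/5 - 7*exp(3*t)/5

Taking expectations and using E[dB_t] = 0, the mean m(t) = E[X_t] satisfies the ODE m'(t) = a m(t) + b with m(0) = x_0. With a = 3, b = -9/5, x_0 = -4/5, the solution is
  m(t) = x_0 * exp(a t) + (b/a) * (exp(a t) - 1)
       = (-4/5) * exp(3 t) + ((-9/5)/3) * (exp(3 t) - 1)
       = 3/5 - 7*exp(3*t)/5.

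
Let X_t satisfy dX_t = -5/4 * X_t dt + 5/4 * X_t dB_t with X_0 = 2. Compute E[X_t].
E[X_t] = 2*exp(-5*t/4)

For GBM dX = mu X dt + sigma X dB with X_0 = x_0, apply Itô to Y = log X: dY = (mu - sigma^2/2) dt + sigma dB, so Y_t = log(x_0) + (mu - sigma^2/2) t + sigma B_t and hence X_t = x_0 * exp((mu - sigma^2/2) t + sigma B_t).
With mu = -5/4, sigma = 5/4, x_0 = 2, this gives:
  X_t = 2 * exp((-65/32) * t + (5/4) * B_t).
Since sigma*B_t ~ Normal(0, sigma^2 t), E[exp(sigma*B_t)] = exp(sigma^2 t / 2); so E[X_t] = x_0 * exp((mu - sigma^2/2) t) * exp(sigma^2 t / 2) = x_0 * exp(mu t) = 2*exp(-5*t/4).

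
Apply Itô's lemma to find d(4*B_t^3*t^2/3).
d(4*B_t^3*t^2/3) = (4*B_t*t*(2*B_t^2 + 3*t)/3) dt + (4*B_t^2*t^2) dB_t

Itô's formula for f(t, x): d f(t, B_t) = (f_t + (1/2) f_xx) dt + f_x dB_t. Compute partials of f(t, x) = 4*t^2*x^3/3:
  f_t(t,x)  = 8*t*x^3/3
  f_x(t,x)  = 4*t^2*x^2
  f_xx(t,x) = 8*t^2*x
Assemble drift = f_t + (1/2) f_xx = 4*t*x*(3*t + 2*x^2)/3 and diffusion = f_x = 4*t^2*x^2. Substituting x = B_t:
  d(4*B_t^3*t^2/3) = (4*B_t*t*(2*B_t^2 + 3*t)/3) dt + (4*B_t^2*t^2) dB_t.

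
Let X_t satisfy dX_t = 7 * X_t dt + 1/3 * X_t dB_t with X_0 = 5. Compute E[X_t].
E[X_t] = 5*exp(7*t)

For GBM dX = mu X dt + sigma X dB with X_0 = x_0, apply Itô to Y = log X: dY = (mu - sigma^2/2) dt + sigma dB, so Y_t = log(x_0) + (mu - sigma^2/2) t + sigma B_t and hence X_t = x_0 * exp((mu - sigma^2/2) t + sigma B_t).
With mu = 7, sigma = 1/3, x_0 = 5, this gives:
  X_t = 5 * exp((125/18) * t + (1/3) * B_t).
Since sigma*B_t ~ Normal(0, sigma^2 t), E[exp(sigma*B_t)] = exp(sigma^2 t / 2); so E[X_t] = x_0 * exp((mu - sigma^2/2) t) * exp(sigma^2 t / 2) = x_0 * exp(mu t) = 5*exp(7*t).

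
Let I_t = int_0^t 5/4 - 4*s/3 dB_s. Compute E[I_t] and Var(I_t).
E[I_t] = 0; Var(I_t) = t*(256*t^2 - 720*t + 675)/432

The Itô integral of a deterministic integrand f(s) has mean 0 because each increment f(s) * (B_{s+ds} - B_s) has mean 0. By the Itô isometry:
  Var( int_0^t f(s) dB_s ) = E[ (int_0^t f(s) dB_s)^2 ] = int_0^t f(s)^2 ds.
Here f(s) = 5/4 - 4*s/3, so f(s)^2 = (16*s - 15)^2/144. Integrate:
  int_0^t ((16*s - 15)^2/144) ds = t*(256*t^2 - 720*t + 675)/432.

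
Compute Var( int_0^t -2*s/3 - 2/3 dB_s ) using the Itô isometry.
Var = 4*t*(t^2 + 3*t + 3)/27

The Itô integral of a deterministic integrand f(s) has mean 0 because each increment f(s) * (B_{s+ds} - B_s) has mean 0. By the Itô isometry:
  Var( int_0^t f(s) dB_s ) = E[ (int_0^t f(s) dB_s)^2 ] = int_0^t f(s)^2 ds.
Here f(s) = -2*s/3 - 2/3, so f(s)^2 = 4*(s + 1)^2/9. Integrate:
  int_0^t (4*(s + 1)^2/9) ds = 4*t*(t^2 + 3*t + 3)/27.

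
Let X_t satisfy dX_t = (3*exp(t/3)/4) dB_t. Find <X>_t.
<X>_t = 27*exp(2*t/3)/32 - 27/32

For an Itô process dX_t = a(t) dt + b(t) dB_t, the quadratic variation is <X>_t = int_0^t b(s)^2 ds (the drift term does not contribute). Here b(s) = 3*exp(s/3)/4, so
  b(s)^2 = 9*exp(2*s/3)/16.
Integrating from 0 to t:
  <X>_t = int_0^t (9*exp(2*s/3)/16) ds = 27*exp(2*t/3)/32 - 27/32.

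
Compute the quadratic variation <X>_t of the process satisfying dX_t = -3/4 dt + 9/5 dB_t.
<X>_t = 81*t/25

For an Itô process dX_t = a(t) dt + b(t) dB_t, the quadratic variation is <X>_t = int_0^t b(s)^2 ds (the drift term does not contribute). Here b(s) = 9/5, so
  b(s)^2 = 81/25.
Integrating from 0 to t:
  <X>_t = int_0^t (81/25) ds = 81*t/25.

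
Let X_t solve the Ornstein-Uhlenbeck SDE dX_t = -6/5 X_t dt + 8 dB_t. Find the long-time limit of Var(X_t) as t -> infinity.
lim Var(X_t) = 80/3

The OU SDE dX = -theta X dt + sigma dB admits the integrating factor exp(theta t): d(exp(theta t) X_t) = sigma exp(theta t) dB_t. Integrating from 0 to t gives X_t = x_0 * exp(-theta t) + sigma * int_0^t exp(-theta (t-s)) dB_s for any initial x_0. The Itô integral has variance (by the Itô isometry) sigma^2 * int_0^t exp(-2 theta (t - s)) ds = sigma^2 * (1 - exp(-2 theta t)) / (2 theta), independent of x_0.
With theta = 6/5, sigma = 8:
  Var(X_t) = (8)^2 * (1 - exp(-2*6/5 t)) / (2 * 6/5) = 80/3 - 80*exp(-12*t/5)/3.
As t -> infinity, exp(-2*6/5 t) -> 0, so the stationary variance is sigma^2 / (2 theta) = 80/3.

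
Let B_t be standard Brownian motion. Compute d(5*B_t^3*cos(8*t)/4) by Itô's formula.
d(5*B_t^3*cos(8*t)/4) = (-10*B_t^3*sin(8*t) + 15*B_t*cos(8*t)/4) dt + (15*B_t^2*cos(8*t)/4) dB_t

Itô's formula for f(t, x): d f(t, B_t) = (f_t + (1/2) f_xx) dt + f_x dB_t. Compute partials of f(t, x) = 5*x^3*cos(8*t)/4:
  f_t(t,x)  = -10*x^3*sin(8*t)
  f_x(t,x)  = 15*x^2*cos(8*t)/4
  f_xx(t,x) = 15*x*cos(8*t)/2
Assemble drift = f_t + (1/2) f_xx = -10*x^3*sin(8*t) + 15*x*cos(8*t)/4 and diffusion = f_x = 15*x^2*cos(8*t)/4. Substituting x = B_t:
  d(5*B_t^3*cos(8*t)/4) = (-10*B_t^3*sin(8*t) + 15*B_t*cos(8*t)/4) dt + (15*B_t^2*cos(8*t)/4) dB_t.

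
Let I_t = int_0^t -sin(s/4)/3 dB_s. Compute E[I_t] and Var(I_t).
E[I_t] = 0; Var(I_t) = t/18 - sin(t/2)/9

The Itô integral of a deterministic integrand f(s) has mean 0 because each increment f(s) * (B_{s+ds} - B_s) has mean 0. By the Itô isometry:
  Var( int_0^t f(s) dB_s ) = E[ (int_0^t f(s) dB_s)^2 ] = int_0^t f(s)^2 ds.
Here f(s) = -sin(s/4)/3, so f(s)^2 = sin(s/4)^2/9. Integrate:
  int_0^t (sin(s/4)^2/9) ds = t/18 - sin(t/2)/9.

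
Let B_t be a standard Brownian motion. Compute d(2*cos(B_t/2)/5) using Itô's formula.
d(2*cos(B_t/2)/5) = (-cos(B_t/2)/20) dt + (-sin(B_t/2)/5) dB_t

Itô's formula for f(B_t) gives d f(B_t) = f'(B_t) dB_t + (1/2) f''(B_t) dt. Compute derivatives of f(x) = 2*cos(x/2)/5:
  f'(x)  = -sin(x/2)/5
  f''(x) = -cos(x/2)/10
Substitute x = B_t and multiply the f'' term by 1/2:
  drift     = (1/2) * (-cos(x/2)/10) evaluated at B_t = -cos(B_t/2)/20
  diffusion = (-sin(x/2)/5) evaluated at B_t = -sin(B_t/2)/5
Therefore d(2*cos(B_t/2)/5) = (-cos(B_t/2)/20) dt + (-sin(B_t/2)/5) dB_t.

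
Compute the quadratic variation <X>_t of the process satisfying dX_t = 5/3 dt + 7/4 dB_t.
<X>_t = 49*t/16

For an Itô process dX_t = a(t) dt + b(t) dB_t, the quadratic variation is <X>_t = int_0^t b(s)^2 ds (the drift term does not contribute). Here b(s) = 7/4, so
  b(s)^2 = 49/16.
Integrating from 0 to t:
  <X>_t = int_0^t (49/16) ds = 49*t/16.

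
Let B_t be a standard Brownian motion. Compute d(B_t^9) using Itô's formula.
d(B_t^9) = (36*B_t^7) dt + (9*B_t^8) dB_t

Itô's formula for f(B_t) gives d f(B_t) = f'(B_t) dB_t + (1/2) f''(B_t) dt. Compute derivatives of f(x) = x^9:
  f'(x)  = 9*x^8
  f''(x) = 72*x^7
Substitute x = B_t and multiply the f'' term by 1/2:
  drift     = (1/2) * (72*x^7) evaluated at B_t = 36*B_t^7
  diffusion = (9*x^8) evaluated at B_t = 9*B_t^8
Therefore d(B_t^9) = (36*B_t^7) dt + (9*B_t^8) dB_t.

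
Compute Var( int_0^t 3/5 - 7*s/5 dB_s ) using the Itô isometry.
Var = t*(49*t^2 - 63*t + 27)/75

The Itô integral of a deterministic integrand f(s) has mean 0 because each increment f(s) * (B_{s+ds} - B_s) has mean 0. By the Itô isometry:
  Var( int_0^t f(s) dB_s ) = E[ (int_0^t f(s) dB_s)^2 ] = int_0^t f(s)^2 ds.
Here f(s) = 3/5 - 7*s/5, so f(s)^2 = (7*s - 3)^2/25. Integrate:
  int_0^t ((7*s - 3)^2/25) ds = t*(49*t^2 - 63*t + 27)/75.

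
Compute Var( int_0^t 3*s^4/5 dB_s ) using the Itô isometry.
Var = t^9/25

The Itô integral of a deterministic integrand f(s) has mean 0 because each increment f(s) * (B_{s+ds} - B_s) has mean 0. By the Itô isometry:
  Var( int_0^t f(s) dB_s ) = E[ (int_0^t f(s) dB_s)^2 ] = int_0^t f(s)^2 ds.
Here f(s) = 3*s^4/5, so f(s)^2 = 9*s^8/25. Integrate:
  int_0^t (9*s^8/25) ds = t^9/25.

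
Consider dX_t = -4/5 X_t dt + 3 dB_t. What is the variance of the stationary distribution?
lim Var(X_t) = 45/8

The OU SDE dX = -theta X dt + sigma dB admits the integrating factor exp(theta t): d(exp(theta t) X_t) = sigma exp(theta t) dB_t. Integrating from 0 to t gives X_t = x_0 * exp(-theta t) + sigma * int_0^t exp(-theta (t-s)) dB_s for any initial x_0. The Itô integral has variance (by the Itô isometry) sigma^2 * int_0^t exp(-2 theta (t - s)) ds = sigma^2 * (1 - exp(-2 theta t)) / (2 theta), independent of x_0.
With theta = 4/5, sigma = 3:
  Var(X_t) = (3)^2 * (1 - exp(-2*4/5 t)) / (2 * 4/5) = 45/8 - 45*exp(-8*t/5)/8.
As t -> infinity, exp(-2*4/5 t) -> 0, so the stationary variance is sigma^2 / (2 theta) = 45/8.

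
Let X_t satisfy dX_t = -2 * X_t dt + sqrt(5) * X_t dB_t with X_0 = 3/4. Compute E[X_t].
E[X_t] = 3*exp(-2*t)/4

For GBM dX = mu X dt + sigma X dB with X_0 = x_0, apply Itô to Y = log X: dY = (mu - sigma^2/2) dt + sigma dB, so Y_t = log(x_0) + (mu - sigma^2/2) t + sigma B_t and hence X_t = x_0 * exp((mu - sigma^2/2) t + sigma B_t).
With mu = -2, sigma = sqrt(5), x_0 = 3/4, this gives:
  X_t = 3/4 * exp((-9/2) * t + (sqrt(5)) * B_t).
Since sigma*B_t ~ Normal(0, sigma^2 t), E[exp(sigma*B_t)] = exp(sigma^2 t / 2); so E[X_t] = x_0 * exp((mu - sigma^2/2) t) * exp(sigma^2 t / 2) = x_0 * exp(mu t) = 3*exp(-2*t)/4.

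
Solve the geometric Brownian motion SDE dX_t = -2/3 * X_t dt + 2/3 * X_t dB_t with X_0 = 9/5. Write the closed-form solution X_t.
X_t = 9/5 * exp((-8/9) * t + (2/3) * B_t)

For GBM dX = mu X dt + sigma X dB with X_0 = x_0, apply Itô to Y = log X: dY = (mu - sigma^2/2) dt + sigma dB, so Y_t = log(x_0) + (mu - sigma^2/2) t + sigma B_t and hence X_t = x_0 * exp((mu - sigma^2/2) t + sigma B_t).
With mu = -2/3, sigma = 2/3, x_0 = 9/5, this gives:
  X_t = 9/5 * exp((-8/9) * t + (2/3) * B_t).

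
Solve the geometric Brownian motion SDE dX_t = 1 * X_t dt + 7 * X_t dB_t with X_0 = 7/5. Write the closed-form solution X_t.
X_t = 7/5 * exp((-47/2) * t + (7) * B_t)

For GBM dX = mu X dt + sigma X dB with X_0 = x_0, apply Itô to Y = log X: dY = (mu - sigma^2/2) dt + sigma dB, so Y_t = log(x_0) + (mu - sigma^2/2) t + sigma B_t and hence X_t = x_0 * exp((mu - sigma^2/2) t + sigma B_t).
With mu = 1, sigma = 7, x_0 = 7/5, this gives:
  X_t = 7/5 * exp((-47/2) * t + (7) * B_t).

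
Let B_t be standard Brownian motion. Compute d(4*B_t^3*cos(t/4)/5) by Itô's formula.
d(4*B_t^3*cos(t/4)/5) = (B_t*(-B_t^2*sin(t/4) + 12*cos(t/4))/5) dt + (12*B_t^2*cos(t/4)/5) dB_t

Itô's formula for f(t, x): d f(t, B_t) = (f_t + (1/2) f_xx) dt + f_x dB_t. Compute partials of f(t, x) = 4*x^3*cos(t/4)/5:
  f_t(t,x)  = -x^3*sin(t/4)/5
  f_x(t,x)  = 12*x^2*cos(t/4)/5
  f_xx(t,x) = 24*x*cos(t/4)/5
Assemble drift = f_t + (1/2) f_xx = x*(-x^2*sin(t/4) + 12*cos(t/4))/5 and diffusion = f_x = 12*x^2*cos(t/4)/5. Substituting x = B_t:
  d(4*B_t^3*cos(t/4)/5) = (B_t*(-B_t^2*sin(t/4) + 12*cos(t/4))/5) dt + (12*B_t^2*cos(t/4)/5) dB_t.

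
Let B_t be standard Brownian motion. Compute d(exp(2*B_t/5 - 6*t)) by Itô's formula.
d(exp(2*B_t/5 - 6*t)) = (-148*exp(2*B_t/5 - 6*t)/25) dt + (2*exp(2*B_t/5 - 6*t)/5) dB_t

Itô's formula for f(t, x): d f(t, B_t) = (f_t + (1/2) f_xx) dt + f_x dB_t. Compute partials of f(t, x) = exp(-6*t + 2*x/5):
  f_t(t,x)  = -6*exp(-6*t + 2*x/5)
  f_x(t,x)  = 2*exp(-6*t + 2*x/5)/5
  f_xx(t,x) = 4*exp(-6*t + 2*x/5)/25
Assemble drift = f_t + (1/2) f_xx = -148*exp(-6*t + 2*x/5)/25 and diffusion = f_x = 2*exp(-6*t + 2*x/5)/5. Substituting x = B_t:
  d(exp(2*B_t/5 - 6*t)) = (-148*exp(2*B_t/5 - 6*t)/25) dt + (2*exp(2*B_t/5 - 6*t)/5) dB_t.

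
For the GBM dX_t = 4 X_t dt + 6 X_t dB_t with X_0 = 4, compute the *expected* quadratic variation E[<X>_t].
E[<X>_t] = 144*exp(44*t)/11 - 144/11

<X>_t = int_0^t (6 * X_s)^2 ds. Taking expectation inside the integral: E[<X>_t] = 6^2 * int_0^t E[X_s^2] ds. For GBM, E[X_s^2] = x_0^2 * exp((2 mu + sigma^2) s). Integrating:
  E[<X>_t] = 6^2 * 4^2 * (exp((2*4 + 6^2) t) - 1) / (2*4 + 6^2)
           = 6^2 * 4^2 * (exp(44 t) - 1) / 44 = 144*exp(44*t)/11 - 144/11.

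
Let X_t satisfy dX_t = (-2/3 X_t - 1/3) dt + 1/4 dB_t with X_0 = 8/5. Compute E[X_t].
E[X_t] = -1/2 + 21*exp(-2*t/3)/10

Taking expectations and using E[dB_t] = 0, the mean m(t) = E[X_t] satisfies the ODE m'(t) = a m(t) + b with m(0) = x_0. With a = -2/3, b = -1/3, x_0 = 8/5, the solution is
  m(t) = x_0 * exp(a t) + (b/a) * (exp(a t) - 1)
       = (8/5) * exp((-2/3) t) + ((-1/3)/(-2/3)) * (exp((-2/3) t) - 1)
       = -1/2 + 21*exp(-2*t/3)/10.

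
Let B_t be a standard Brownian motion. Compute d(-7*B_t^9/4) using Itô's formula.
d(-7*B_t^9/4) = (-63*B_t^7) dt + (-63*B_t^8/4) dB_t

Itô's formula for f(B_t) gives d f(B_t) = f'(B_t) dB_t + (1/2) f''(B_t) dt. Compute derivatives of f(x) = -7*x^9/4:
  f'(x)  = -63*x^8/4
  f''(x) = -126*x^7
Substitute x = B_t and multiply the f'' term by 1/2:
  drift     = (1/2) * (-126*x^7) evaluated at B_t = -63*B_t^7
  diffusion = (-63*x^8/4) evaluated at B_t = -63*B_t^8/4
Therefore d(-7*B_t^9/4) = (-63*B_t^7) dt + (-63*B_t^8/4) dB_t.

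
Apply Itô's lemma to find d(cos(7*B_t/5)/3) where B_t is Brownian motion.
d(cos(7*B_t/5)/3) = (-49*cos(7*B_t/5)/150) dt + (-7*sin(7*B_t/5)/15) dB_t

Itô's formula for f(B_t) gives d f(B_t) = f'(B_t) dB_t + (1/2) f''(B_t) dt. Compute derivatives of f(x) = cos(7*x/5)/3:
  f'(x)  = -7*sin(7*x/5)/15
  f''(x) = -49*cos(7*x/5)/75
Substitute x = B_t and multiply the f'' term by 1/2:
  drift     = (1/2) * (-49*cos(7*x/5)/75) evaluated at B_t = -49*cos(7*B_t/5)/150
  diffusion = (-7*sin(7*x/5)/15) evaluated at B_t = -7*sin(7*B_t/5)/15
Therefore d(cos(7*B_t/5)/3) = (-49*cos(7*B_t/5)/150) dt + (-7*sin(7*B_t/5)/15) dB_t.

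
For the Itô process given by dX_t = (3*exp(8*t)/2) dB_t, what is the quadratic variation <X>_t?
<X>_t = 9*exp(16*t)/64 - 9/64

For an Itô process dX_t = a(t) dt + b(t) dB_t, the quadratic variation is <X>_t = int_0^t b(s)^2 ds (the drift term does not contribute). Here b(s) = 3*exp(8*s)/2, so
  b(s)^2 = 9*exp(16*s)/4.
Integrating from 0 to t:
  <X>_t = int_0^t (9*exp(16*s)/4) ds = 9*exp(16*t)/64 - 9/64.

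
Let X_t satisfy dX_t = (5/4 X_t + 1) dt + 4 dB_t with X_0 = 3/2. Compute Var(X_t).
Var(X_t) = 32*exp(5*t/2)/5 - 32/5

The variance V(t) = Var(X_t) satisfies V'(t) = 2 a V(t) + c^2 with V(0) = 0 (drift coefficient is linear in X, diffusion is constant). With a = 5/4, c = 4, the solution is
  V(t) = (c^2 / (2 a)) * (exp(2 a t) - 1)
       = (4^2 / (2*(5/4))) * (exp((5/2) t) - 1)
       = 32*exp(5*t/2)/5 - 32/5.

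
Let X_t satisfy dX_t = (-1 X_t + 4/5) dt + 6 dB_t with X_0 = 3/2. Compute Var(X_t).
Var(X_t) = 18 - 18*exp(-2*t)

The variance V(t) = Var(X_t) satisfies V'(t) = 2 a V(t) + c^2 with V(0) = 0 (drift coefficient is linear in X, diffusion is constant). With a = -1, c = 6, the solution is
  V(t) = (c^2 / (2 a)) * (exp(2 a t) - 1)
       = (6^2 / (2*(-1))) * (exp((-2) t) - 1)
       = 18 - 18*exp(-2*t).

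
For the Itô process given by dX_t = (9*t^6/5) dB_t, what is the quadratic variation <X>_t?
<X>_t = 81*t^13/325

For an Itô process dX_t = a(t) dt + b(t) dB_t, the quadratic variation is <X>_t = int_0^t b(s)^2 ds (the drift term does not contribute). Here b(s) = 9*s^6/5, so
  b(s)^2 = 81*s^12/25.
Integrating from 0 to t:
  <X>_t = int_0^t (81*s^12/25) ds = 81*t^13/325.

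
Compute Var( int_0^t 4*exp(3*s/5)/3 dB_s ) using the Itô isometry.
Var = 40*exp(6*t/5)/27 - 40/27

The Itô integral of a deterministic integrand f(s) has mean 0 because each increment f(s) * (B_{s+ds} - B_s) has mean 0. By the Itô isometry:
  Var( int_0^t f(s) dB_s ) = E[ (int_0^t f(s) dB_s)^2 ] = int_0^t f(s)^2 ds.
Here f(s) = 4*exp(3*s/5)/3, so f(s)^2 = 16*exp(6*s/5)/9. Integrate:
  int_0^t (16*exp(6*s/5)/9) ds = 40*exp(6*t/5)/27 - 40/27.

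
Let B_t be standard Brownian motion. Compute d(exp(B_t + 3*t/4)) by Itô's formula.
d(exp(B_t + 3*t/4)) = (5*exp(B_t + 3*t/4)/4) dt + (exp(B_t + 3*t/4)) dB_t

Itô's formula for f(t, x): d f(t, B_t) = (f_t + (1/2) f_xx) dt + f_x dB_t. Compute partials of f(t, x) = exp(3*t/4 + x):
  f_t(t,x)  = 3*exp(3*t/4 + x)/4
  f_x(t,x)  = exp(3*t/4 + x)
  f_xx(t,x) = exp(3*t/4 + x)
Assemble drift = f_t + (1/2) f_xx = 5*exp(3*t/4 + x)/4 and diffusion = f_x = exp(3*t/4 + x). Substituting x = B_t:
  d(exp(B_t + 3*t/4)) = (5*exp(B_t + 3*t/4)/4) dt + (exp(B_t + 3*t/4)) dB_t.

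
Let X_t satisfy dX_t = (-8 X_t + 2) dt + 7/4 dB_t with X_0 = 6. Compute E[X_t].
E[X_t] = 1/4 + 23*exp(-8*t)/4

Taking expectations and using E[dB_t] = 0, the mean m(t) = E[X_t] satisfies the ODE m'(t) = a m(t) + b with m(0) = x_0. With a = -8, b = 2, x_0 = 6, the solution is
  m(t) = x_0 * exp(a t) + (b/a) * (exp(a t) - 1)
       = 6 * exp((-8) t) + (2/(-8)) * (exp((-8) t) - 1)
       = 1/4 + 23*exp(-8*t)/4.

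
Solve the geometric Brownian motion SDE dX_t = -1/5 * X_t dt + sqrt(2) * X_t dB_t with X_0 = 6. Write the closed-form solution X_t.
X_t = 6 * exp((-6/5) * t + (sqrt(2)) * B_t)

For GBM dX = mu X dt + sigma X dB with X_0 = x_0, apply Itô to Y = log X: dY = (mu - sigma^2/2) dt + sigma dB, so Y_t = log(x_0) + (mu - sigma^2/2) t + sigma B_t and hence X_t = x_0 * exp((mu - sigma^2/2) t + sigma B_t).
With mu = -1/5, sigma = sqrt(2), x_0 = 6, this gives:
  X_t = 6 * exp((-6/5) * t + (sqrt(2)) * B_t).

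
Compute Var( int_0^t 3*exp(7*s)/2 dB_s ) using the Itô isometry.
Var = 9*exp(14*t)/56 - 9/56

The Itô integral of a deterministic integrand f(s) has mean 0 because each increment f(s) * (B_{s+ds} - B_s) has mean 0. By the Itô isometry:
  Var( int_0^t f(s) dB_s ) = E[ (int_0^t f(s) dB_s)^2 ] = int_0^t f(s)^2 ds.
Here f(s) = 3*exp(7*s)/2, so f(s)^2 = 9*exp(14*s)/4. Integrate:
  int_0^t (9*exp(14*s)/4) ds = 9*exp(14*t)/56 - 9/56.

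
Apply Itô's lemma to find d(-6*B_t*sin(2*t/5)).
d(-6*B_t*sin(2*t/5)) = (-12*B_t*cos(2*t/5)/5) dt + (-6*sin(2*t/5)) dB_t

Itô's formula for f(t, x): d f(t, B_t) = (f_t + (1/2) f_xx) dt + f_x dB_t. Compute partials of f(t, x) = -6*x*sin(2*t/5):
  f_t(t,x)  = -12*x*cos(2*t/5)/5
  f_x(t,x)  = -6*sin(2*t/5)
  f_xx(t,x) = 0
Assemble drift = f_t + (1/2) f_xx = -12*x*cos(2*t/5)/5 and diffusion = f_x = -6*sin(2*t/5). Substituting x = B_t:
  d(-6*B_t*sin(2*t/5)) = (-12*B_t*cos(2*t/5)/5) dt + (-6*sin(2*t/5)) dB_t.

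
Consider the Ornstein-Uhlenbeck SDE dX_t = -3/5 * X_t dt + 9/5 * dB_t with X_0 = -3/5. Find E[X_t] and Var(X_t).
E[X_t] = -3*exp(-3*t/5)/5; Var(X_t) = 27/10 - 27*exp(-6*t/5)/10

The OU SDE dX = -theta X dt + sigma dB admits the integrating factor exp(theta t): d(exp(theta t) X_t) = sigma exp(theta t) dB_t. Integrating from 0 to t:
  X_t = x_0 * exp(-theta t) + sigma * int_0^t exp(-theta (t-s)) dB_s.
The Itô integral has mean 0 and (by the Itô isometry) variance sigma^2 * int_0^t exp(-2 theta (t - s)) ds = sigma^2 * (1 - exp(-2 theta t)) / (2 theta).
With theta = 3/5, sigma = 9/5, x_0 = -3/5:
  E[X_t] = -3/5 * exp(-3/5 t) = -3*exp(-3*t/5)/5
  Var(X_t) = (9/5)^2 * (1 - exp(-2*3/5 t)) / (2 * 3/5) = 27/10 - 27*exp(-6*t/5)/10.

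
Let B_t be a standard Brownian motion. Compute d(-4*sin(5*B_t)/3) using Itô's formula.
d(-4*sin(5*B_t)/3) = (50*sin(5*B_t)/3) dt + (-20*cos(5*B_t)/3) dB_t

Itô's formula for f(B_t) gives d f(B_t) = f'(B_t) dB_t + (1/2) f''(B_t) dt. Compute derivatives of f(x) = -4*sin(5*x)/3:
  f'(x)  = -20*cos(5*x)/3
  f''(x) = 100*sin(5*x)/3
Substitute x = B_t and multiply the f'' term by 1/2:
  drift     = (1/2) * (100*sin(5*x)/3) evaluated at B_t = 50*sin(5*B_t)/3
  diffusion = (-20*cos(5*x)/3) evaluated at B_t = -20*cos(5*B_t)/3
Therefore d(-4*sin(5*B_t)/3) = (50*sin(5*B_t)/3) dt + (-20*cos(5*B_t)/3) dB_t.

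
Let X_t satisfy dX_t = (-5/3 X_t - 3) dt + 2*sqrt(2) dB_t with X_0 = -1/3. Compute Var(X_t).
Var(X_t) = 12/5 - 12*exp(-10*t/3)/5

The variance V(t) = Var(X_t) satisfies V'(t) = 2 a V(t) + c^2 with V(0) = 0 (drift coefficient is linear in X, diffusion is constant). With a = -5/3, c = 2*sqrt(2), the solution is
  V(t) = (c^2 / (2 a)) * (exp(2 a t) - 1)
       = ((2*sqrt(2))^2 / (2*(-5/3))) * (exp((-10/3) t) - 1)
       = 12/5 - 12*exp(-10*t/3)/5.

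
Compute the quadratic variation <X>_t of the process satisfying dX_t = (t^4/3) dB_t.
<X>_t = t^9/81

For an Itô process dX_t = a(t) dt + b(t) dB_t, the quadratic variation is <X>_t = int_0^t b(s)^2 ds (the drift term does not contribute). Here b(s) = s^4/3, so
  b(s)^2 = s^8/9.
Integrating from 0 to t:
  <X>_t = int_0^t (s^8/9) ds = t^9/81.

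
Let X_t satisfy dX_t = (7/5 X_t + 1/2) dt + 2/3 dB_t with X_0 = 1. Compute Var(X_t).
Var(X_t) = 10*exp(14*t/5)/63 - 10/63

The variance V(t) = Var(X_t) satisfies V'(t) = 2 a V(t) + c^2 with V(0) = 0 (drift coefficient is linear in X, diffusion is constant). With a = 7/5, c = 2/3, the solution is
  V(t) = (c^2 / (2 a)) * (exp(2 a t) - 1)
       = ((2/3)^2 / (2*(7/5))) * (exp((14/5) t) - 1)
       = 10*exp(14*t/5)/63 - 10/63.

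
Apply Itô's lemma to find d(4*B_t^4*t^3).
d(4*B_t^4*t^3) = (12*B_t^2*t^2*(B_t^2 + 2*t)) dt + (16*B_t^3*t^3) dB_t

Itô's formula for f(t, x): d f(t, B_t) = (f_t + (1/2) f_xx) dt + f_x dB_t. Compute partials of f(t, x) = 4*t^3*x^4:
  f_t(t,x)  = 12*t^2*x^4
  f_x(t,x)  = 16*t^3*x^3
  f_xx(t,x) = 48*t^3*x^2
Assemble drift = f_t + (1/2) f_xx = 12*t^2*x^2*(2*t + x^2) and diffusion = f_x = 16*t^3*x^3. Substituting x = B_t:
  d(4*B_t^4*t^3) = (12*B_t^2*t^2*(B_t^2 + 2*t)) dt + (16*B_t^3*t^3) dB_t.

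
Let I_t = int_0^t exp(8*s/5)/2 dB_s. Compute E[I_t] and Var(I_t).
E[I_t] = 0; Var(I_t) = 5*exp(16*t/5)/64 - 5/64

The Itô integral of a deterministic integrand f(s) has mean 0 because each increment f(s) * (B_{s+ds} - B_s) has mean 0. By the Itô isometry:
  Var( int_0^t f(s) dB_s ) = E[ (int_0^t f(s) dB_s)^2 ] = int_0^t f(s)^2 ds.
Here f(s) = exp(8*s/5)/2, so f(s)^2 = exp(16*s/5)/4. Integrate:
  int_0^t (exp(16*s/5)/4) ds = 5*exp(16*t/5)/64 - 5/64.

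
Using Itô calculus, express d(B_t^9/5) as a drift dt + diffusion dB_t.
d(B_t^9/5) = (36*B_t^7/5) dt + (9*B_t^8/5) dB_t

Itô's formula for f(B_t) gives d f(B_t) = f'(B_t) dB_t + (1/2) f''(B_t) dt. Compute derivatives of f(x) = x^9/5:
  f'(x)  = 9*x^8/5
  f''(x) = 72*x^7/5
Substitute x = B_t and multiply the f'' term by 1/2:
  drift     = (1/2) * (72*x^7/5) evaluated at B_t = 36*B_t^7/5
  diffusion = (9*x^8/5) evaluated at B_t = 9*B_t^8/5
Therefore d(B_t^9/5) = (36*B_t^7/5) dt + (9*B_t^8/5) dB_t.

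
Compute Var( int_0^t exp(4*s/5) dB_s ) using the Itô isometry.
Var = 5*exp(8*t/5)/8 - 5/8

The Itô integral of a deterministic integrand f(s) has mean 0 because each increment f(s) * (B_{s+ds} - B_s) has mean 0. By the Itô isometry:
  Var( int_0^t f(s) dB_s ) = E[ (int_0^t f(s) dB_s)^2 ] = int_0^t f(s)^2 ds.
Here f(s) = exp(4*s/5), so f(s)^2 = exp(8*s/5). Integrate:
  int_0^t (exp(8*s/5)) ds = 5*exp(8*t/5)/8 - 5/8.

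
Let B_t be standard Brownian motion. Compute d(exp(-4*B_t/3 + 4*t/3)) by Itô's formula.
d(exp(-4*B_t/3 + 4*t/3)) = (20*exp(-4*B_t/3 + 4*t/3)/9) dt + (-4*exp(-4*B_t/3 + 4*t/3)/3) dB_t

Itô's formula for f(t, x): d f(t, B_t) = (f_t + (1/2) f_xx) dt + f_x dB_t. Compute partials of f(t, x) = exp(4*t/3 - 4*x/3):
  f_t(t,x)  = 4*exp(4*t/3 - 4*x/3)/3
  f_x(t,x)  = -4*exp(4*t/3 - 4*x/3)/3
  f_xx(t,x) = 16*exp(4*t/3 - 4*x/3)/9
Assemble drift = f_t + (1/2) f_xx = 20*exp(4*t/3 - 4*x/3)/9 and diffusion = f_x = -4*exp(4*t/3 - 4*x/3)/3. Substituting x = B_t:
  d(exp(-4*B_t/3 + 4*t/3)) = (20*exp(-4*B_t/3 + 4*t/3)/9) dt + (-4*exp(-4*B_t/3 + 4*t/3)/3) dB_t.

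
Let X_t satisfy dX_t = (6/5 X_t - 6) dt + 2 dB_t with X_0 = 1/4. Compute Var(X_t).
Var(X_t) = 5*exp(12*t/5)/3 - 5/3

The variance V(t) = Var(X_t) satisfies V'(t) = 2 a V(t) + c^2 with V(0) = 0 (drift coefficient is linear in X, diffusion is constant). With a = 6/5, c = 2, the solution is
  V(t) = (c^2 / (2 a)) * (exp(2 a t) - 1)
       = (2^2 / (2*(6/5))) * (exp((12/5) t) - 1)
       = 5*exp(12*t/5)/3 - 5/3.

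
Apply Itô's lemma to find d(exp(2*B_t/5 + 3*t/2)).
d(exp(2*B_t/5 + 3*t/2)) = (79*exp(2*B_t/5 + 3*t/2)/50) dt + (2*exp(2*B_t/5 + 3*t/2)/5) dB_t

Itô's formula for f(t, x): d f(t, B_t) = (f_t + (1/2) f_xx) dt + f_x dB_t. Compute partials of f(t, x) = exp(3*t/2 + 2*x/5):
  f_t(t,x)  = 3*exp(3*t/2 + 2*x/5)/2
  f_x(t,x)  = 2*exp(3*t/2 + 2*x/5)/5
  f_xx(t,x) = 4*exp(3*t/2 + 2*x/5)/25
Assemble drift = f_t + (1/2) f_xx = 79*exp(3*t/2 + 2*x/5)/50 and diffusion = f_x = 2*exp(3*t/2 + 2*x/5)/5. Substituting x = B_t:
  d(exp(2*B_t/5 + 3*t/2)) = (79*exp(2*B_t/5 + 3*t/2)/50) dt + (2*exp(2*B_t/5 + 3*t/2)/5) dB_t.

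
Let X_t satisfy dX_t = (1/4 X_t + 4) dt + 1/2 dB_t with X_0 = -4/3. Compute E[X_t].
E[X_t] = 44*exp(t/4)/3 - 16

Taking expectations and using E[dB_t] = 0, the mean m(t) = E[X_t] satisfies the ODE m'(t) = a m(t) + b with m(0) = x_0. With a = 1/4, b = 4, x_0 = -4/3, the solution is
  m(t) = x_0 * exp(a t) + (b/a) * (exp(a t) - 1)
       = (-4/3) * exp((1/4) t) + (4/(1/4)) * (exp((1/4) t) - 1)
       = 44*exp(t/4)/3 - 16.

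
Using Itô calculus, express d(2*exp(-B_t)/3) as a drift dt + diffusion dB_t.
d(2*exp(-B_t)/3) = (exp(-B_t)/3) dt + (-2*exp(-B_t)/3) dB_t

Itô's formula for f(B_t) gives d f(B_t) = f'(B_t) dB_t + (1/2) f''(B_t) dt. Compute derivatives of f(x) = 2*exp(-x)/3:
  f'(x)  = -2*exp(-x)/3
  f''(x) = 2*exp(-x)/3
Substitute x = B_t and multiply the f'' term by 1/2:
  drift     = (1/2) * (2*exp(-x)/3) evaluated at B_t = exp(-B_t)/3
  diffusion = (-2*exp(-x)/3) evaluated at B_t = -2*exp(-B_t)/3
Therefore d(2*exp(-B_t)/3) = (exp(-B_t)/3) dt + (-2*exp(-B_t)/3) dB_t.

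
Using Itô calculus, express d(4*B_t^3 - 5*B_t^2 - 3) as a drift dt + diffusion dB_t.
d(4*B_t^3 - 5*B_t^2 - 3) = (12*B_t - 5) dt + (2*B_t*(6*B_t - 5)) dB_t

Itô's formula for f(B_t) gives d f(B_t) = f'(B_t) dB_t + (1/2) f''(B_t) dt. Compute derivatives of f(x) = 4*x^3 - 5*x^2 - 3:
  f'(x)  = 2*x*(6*x - 5)
  f''(x) = 24*x - 10
Substitute x = B_t and multiply the f'' term by 1/2:
  drift     = (1/2) * (24*x - 10) evaluated at B_t = 12*B_t - 5
  diffusion = (2*x*(6*x - 5)) evaluated at B_t = 2*B_t*(6*B_t - 5)
Therefore d(4*B_t^3 - 5*B_t^2 - 3) = (12*B_t - 5) dt + (2*B_t*(6*B_t - 5)) dB_t.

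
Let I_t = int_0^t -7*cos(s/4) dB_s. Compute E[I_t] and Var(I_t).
E[I_t] = 0; Var(I_t) = 49*t/2 + 49*sin(t/2)

The Itô integral of a deterministic integrand f(s) has mean 0 because each increment f(s) * (B_{s+ds} - B_s) has mean 0. By the Itô isometry:
  Var( int_0^t f(s) dB_s ) = E[ (int_0^t f(s) dB_s)^2 ] = int_0^t f(s)^2 ds.
Here f(s) = -7*cos(s/4), so f(s)^2 = 49*cos(s/4)^2. Integrate:
  int_0^t (49*cos(s/4)^2) ds = 49*t/2 + 49*sin(t/2).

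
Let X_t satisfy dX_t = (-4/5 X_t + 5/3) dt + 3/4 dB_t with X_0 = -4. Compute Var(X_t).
Var(X_t) = 45/128 - 45*exp(-8*t/5)/128

The variance V(t) = Var(X_t) satisfies V'(t) = 2 a V(t) + c^2 with V(0) = 0 (drift coefficient is linear in X, diffusion is constant). With a = -4/5, c = 3/4, the solution is
  V(t) = (c^2 / (2 a)) * (exp(2 a t) - 1)
       = ((3/4)^2 / (2*(-4/5))) * (exp((-8/5) t) - 1)
       = 45/128 - 45*exp(-8*t/5)/128.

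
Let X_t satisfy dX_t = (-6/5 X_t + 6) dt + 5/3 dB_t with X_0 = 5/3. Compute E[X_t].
E[X_t] = 5 - 10*exp(-6*t/5)/3

Taking expectations and using E[dB_t] = 0, the mean m(t) = E[X_t] satisfies the ODE m'(t) = a m(t) + b with m(0) = x_0. With a = -6/5, b = 6, x_0 = 5/3, the solution is
  m(t) = x_0 * exp(a t) + (b/a) * (exp(a t) - 1)
       = (5/3) * exp((-6/5) t) + (6/(-6/5)) * (exp((-6/5) t) - 1)
       = 5 - 10*exp(-6*t/5)/3.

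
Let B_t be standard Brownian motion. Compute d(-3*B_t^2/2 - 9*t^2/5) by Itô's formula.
d(-3*B_t^2/2 - 9*t^2/5) = (-18*t/5 - 3/2) dt + (-3*B_t) dB_t

Itô's formula for f(t, x): d f(t, B_t) = (f_t + (1/2) f_xx) dt + f_x dB_t. Compute partials of f(t, x) = -9*t^2/5 - 3*x^2/2:
  f_t(t,x)  = -18*t/5
  f_x(t,x)  = -3*x
  f_xx(t,x) = -3
Assemble drift = f_t + (1/2) f_xx = -18*t/5 - 3/2 and diffusion = f_x = -3*x. Substituting x = B_t:
  d(-3*B_t^2/2 - 9*t^2/5) = (-18*t/5 - 3/2) dt + (-3*B_t) dB_t.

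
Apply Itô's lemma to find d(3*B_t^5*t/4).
d(3*B_t^5*t/4) = (3*B_t^3*(B_t^2 + 10*t)/4) dt + (15*B_t^4*t/4) dB_t

Itô's formula for f(t, x): d f(t, B_t) = (f_t + (1/2) f_xx) dt + f_x dB_t. Compute partials of f(t, x) = 3*t*x^5/4:
  f_t(t,x)  = 3*x^5/4
  f_x(t,x)  = 15*t*x^4/4
  f_xx(t,x) = 15*t*x^3
Assemble drift = f_t + (1/2) f_xx = 3*x^3*(10*t + x^2)/4 and diffusion = f_x = 15*t*x^4/4. Substituting x = B_t:
  d(3*B_t^5*t/4) = (3*B_t^3*(B_t^2 + 10*t)/4) dt + (15*B_t^4*t/4) dB_t.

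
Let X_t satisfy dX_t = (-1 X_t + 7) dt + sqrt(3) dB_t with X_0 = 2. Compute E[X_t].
E[X_t] = 7 - 5*exp(-t)

Taking expectations and using E[dB_t] = 0, the mean m(t) = E[X_t] satisfies the ODE m'(t) = a m(t) + b with m(0) = x_0. With a = -1, b = 7, x_0 = 2, the solution is
  m(t) = x_0 * exp(a t) + (b/a) * (exp(a t) - 1)
       = 2 * exp((-1) t) + (7/(-1)) * (exp((-1) t) - 1)
       = 7 - 5*exp(-t).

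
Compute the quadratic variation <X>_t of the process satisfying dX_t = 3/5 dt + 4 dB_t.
<X>_t = 16*t

For an Itô process dX_t = a(t) dt + b(t) dB_t, the quadratic variation is <X>_t = int_0^t b(s)^2 ds (the drift term does not contribute). Here b(s) = 4, so
  b(s)^2 = 16.
Integrating from 0 to t:
  <X>_t = int_0^t (16) ds = 16*t.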